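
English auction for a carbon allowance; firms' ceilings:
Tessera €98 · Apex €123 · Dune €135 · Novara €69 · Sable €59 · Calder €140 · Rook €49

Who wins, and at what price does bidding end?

Limits ranked: 140 (Calder) > 135 (Dune) > 123 (Apex) > 98 (Tessera) > 69 (Novara) > 59 (Sable) > …
Dune is the last rival to drop out, at €135; Calder remains and wins at that price.

Calder wins at €135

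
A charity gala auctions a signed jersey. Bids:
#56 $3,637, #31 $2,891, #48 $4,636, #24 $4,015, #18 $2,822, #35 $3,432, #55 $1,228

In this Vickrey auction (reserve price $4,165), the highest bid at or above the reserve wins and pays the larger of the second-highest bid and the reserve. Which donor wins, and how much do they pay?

Sorting bids: 4,636 (#48) > 4,015 (#24) > 3,637 (#56) > 3,432 (#35) > 2,891 (#31) > 2,822 (#18) > …
Highest eligible bid: #48 at $4,636.
Second-highest bid $4,015 is below the reserve $4,165, so the reserve binds → payment $4,165.

#48 pays $4,165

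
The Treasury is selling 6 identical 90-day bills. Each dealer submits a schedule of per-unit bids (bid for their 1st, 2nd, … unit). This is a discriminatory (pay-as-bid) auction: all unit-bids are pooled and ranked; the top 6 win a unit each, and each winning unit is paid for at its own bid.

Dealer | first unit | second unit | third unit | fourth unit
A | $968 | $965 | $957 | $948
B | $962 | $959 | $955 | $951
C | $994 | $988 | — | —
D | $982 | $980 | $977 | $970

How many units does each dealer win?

Pooled unit-bids ranked (top 6): 994 (C-1), 988 (C-2), 982 (D-1), 980 (D-2), 977 (D-3), 970 (D-4)
Next rejected bid: $968 (not a price — pay-as-bid).
Allocation: C 2, D 4.

C 2, D 4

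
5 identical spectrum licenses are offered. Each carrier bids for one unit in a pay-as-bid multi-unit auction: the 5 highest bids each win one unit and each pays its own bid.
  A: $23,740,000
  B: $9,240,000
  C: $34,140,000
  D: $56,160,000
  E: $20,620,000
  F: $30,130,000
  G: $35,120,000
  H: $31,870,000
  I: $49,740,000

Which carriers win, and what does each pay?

D $56,160,000, I $49,740,000, G $35,120,000, C $34,140,000, H $31,870,000

Sorting: 56,160,000 (D), 49,740,000 (I), 35,120,000 (G), 34,140,000 (C), 31,870,000 (H), 30,130,000 (F), 23,740,000 (A), …
The 5 highest are D, I, G, C, H.
Each winner pays its own bid: D $56,160,000, I $49,740,000, G $35,120,000, C $34,140,000, H $31,870,000.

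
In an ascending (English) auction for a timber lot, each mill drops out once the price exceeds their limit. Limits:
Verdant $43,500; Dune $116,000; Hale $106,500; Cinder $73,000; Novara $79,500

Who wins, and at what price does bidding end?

Sorting limits: 116,000 (Dune) > 106,500 (Hale) > 79,500 (Novara) > 73,000 (Cinder) > 43,500 (Verdant)
Bidding ends when Hale exits at $106,500; Dune takes it.

Dune wins at $106,500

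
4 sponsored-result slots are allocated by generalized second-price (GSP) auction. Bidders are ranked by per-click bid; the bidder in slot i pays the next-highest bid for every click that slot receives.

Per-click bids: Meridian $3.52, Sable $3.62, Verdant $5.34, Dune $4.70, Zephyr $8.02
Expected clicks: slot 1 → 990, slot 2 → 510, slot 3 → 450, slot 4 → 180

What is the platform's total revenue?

Total revenue: $9946.20

Per-click bids in order: $8.02 (Zephyr) > $5.34 (Verdant) > $4.70 (Dune) > $3.62 (Sable) > $3.52 (Meridian)
Slot 1: Zephyr pays $5.34 × 990 = $5286.60
Slot 2: Verdant pays $4.70 × 510 = $2397.00
Slot 3: Dune pays $3.62 × 450 = $1629.00
Slot 4: Sable pays $3.52 × 180 = $633.60
Total = $9946.20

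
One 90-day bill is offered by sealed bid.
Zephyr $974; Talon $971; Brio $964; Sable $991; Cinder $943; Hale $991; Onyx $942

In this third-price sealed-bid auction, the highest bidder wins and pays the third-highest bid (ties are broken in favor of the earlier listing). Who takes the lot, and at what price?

Sable pays $974

Bids in order: 991 (Sable) > 991 (Hale) > 974 (Zephyr) > 971 (Talon) > 964 (Brio) > 943 (Cinder) > …
Sable and Hale tie at $991; tie-break gives it to Sable.
Sable wins; payment is bid #3 in the ranking = $974.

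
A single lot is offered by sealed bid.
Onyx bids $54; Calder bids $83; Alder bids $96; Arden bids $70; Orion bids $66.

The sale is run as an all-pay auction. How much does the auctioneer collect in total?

All-pay auction: the highest bidder wins the item, but every bidder pays their own bid.
Sorting bids: 96 (Alder) > 83 (Calder) > 70 (Arden) > 66 (Orion) > 54 (Onyx)
Alder wins with the top bid; all bids are sunk regardless.
Every bidder forfeits their bid regardless of winning.
Revenue = 54 + 83 + 96 + 70 + 66 = $369.

Total revenue: $369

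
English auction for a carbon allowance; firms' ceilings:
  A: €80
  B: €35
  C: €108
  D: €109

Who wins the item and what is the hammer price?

D wins at €108

Limits in order: 109 (D) > 108 (C) > 80 (A) > 35 (B)
Once the price passes €108, only D is left; the hammer falls at C's limit of €108.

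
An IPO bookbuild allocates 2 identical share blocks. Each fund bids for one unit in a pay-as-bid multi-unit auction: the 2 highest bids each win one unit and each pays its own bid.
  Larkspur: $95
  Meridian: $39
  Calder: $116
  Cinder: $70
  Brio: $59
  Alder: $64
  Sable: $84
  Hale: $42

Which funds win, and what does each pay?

Calder $116, Larkspur $95

Ordering the bids: 116 (Calder), 95 (Larkspur), 84 (Sable), 70 (Cinder), …
Top 2: Calder, Larkspur.
Each winner pays its own bid: Calder $116, Larkspur $95.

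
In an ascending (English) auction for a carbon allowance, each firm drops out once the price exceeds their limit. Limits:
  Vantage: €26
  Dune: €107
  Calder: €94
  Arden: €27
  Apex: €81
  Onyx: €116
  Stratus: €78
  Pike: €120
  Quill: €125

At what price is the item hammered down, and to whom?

Quill wins at €120

Limits in order: 125 (Quill) > 120 (Pike) > 116 (Onyx) > 107 (Dune) > 94 (Calder) > 81 (Apex) > …
Bidding ends when Pike exits at €120; Quill takes it.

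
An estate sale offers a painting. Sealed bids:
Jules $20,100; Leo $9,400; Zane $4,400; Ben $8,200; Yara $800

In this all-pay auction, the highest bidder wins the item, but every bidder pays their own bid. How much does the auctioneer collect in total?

Bids ranked: 20,100 (Jules) > 9,400 (Leo) > 8,200 (Ben) > 4,400 (Zane) > 800 (Yara)
Every bidder forfeits their bid regardless of winning.
Revenue = 20,100 + 9,400 + 4,400 + 8,200 + 800 = $42,900.

Total revenue: $42,900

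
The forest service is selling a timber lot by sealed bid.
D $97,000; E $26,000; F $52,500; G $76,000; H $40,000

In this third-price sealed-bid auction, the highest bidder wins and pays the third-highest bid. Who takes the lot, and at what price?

D pays $52,500

Bids in order: 97,000 (D) > 76,000 (G) > 52,500 (F) > 40,000 (H) > 26,000 (E)
D wins; payment is bid #3 in the ranking = $52,500.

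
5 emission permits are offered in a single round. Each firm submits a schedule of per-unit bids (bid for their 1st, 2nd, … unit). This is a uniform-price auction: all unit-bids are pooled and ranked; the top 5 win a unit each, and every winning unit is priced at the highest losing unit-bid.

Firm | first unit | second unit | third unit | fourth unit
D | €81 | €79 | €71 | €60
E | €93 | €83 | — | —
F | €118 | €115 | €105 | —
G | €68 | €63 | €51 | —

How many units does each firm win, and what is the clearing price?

Merging the schedules and taking the best 5: 118 (F-1), 115 (F-2), 105 (F-3), 93 (E-1), 83 (E-2)
First bid not allocated: €81.
Allocation: E 2, F 3.

E 2, F 3; clearing price €81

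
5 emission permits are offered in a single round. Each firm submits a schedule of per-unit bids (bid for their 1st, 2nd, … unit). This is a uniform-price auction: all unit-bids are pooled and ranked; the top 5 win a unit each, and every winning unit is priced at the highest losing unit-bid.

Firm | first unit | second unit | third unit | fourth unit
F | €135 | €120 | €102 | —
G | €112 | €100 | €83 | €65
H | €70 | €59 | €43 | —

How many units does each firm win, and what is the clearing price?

F 3, G 2; clearing price €83

Pooled unit-bids ranked (top 5): 135 (F-1), 120 (F-2), 112 (G-1), 102 (F-3), 100 (G-2)
The (k+1)-th unit-bid is €83.
Allocation: F 3, G 2.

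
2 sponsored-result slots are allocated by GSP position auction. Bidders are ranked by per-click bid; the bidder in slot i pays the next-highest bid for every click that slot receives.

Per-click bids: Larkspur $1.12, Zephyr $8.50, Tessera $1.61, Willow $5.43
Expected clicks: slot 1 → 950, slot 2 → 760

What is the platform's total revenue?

Total revenue: $6382.10

Per-click bids in order: $8.50 (Zephyr) > $5.43 (Willow) > $1.61 (Tessera) > …
Slot 1: Zephyr pays $5.43 × 950 = $5158.50
Slot 2: Willow pays $1.61 × 760 = $1223.60
Total = $6382.10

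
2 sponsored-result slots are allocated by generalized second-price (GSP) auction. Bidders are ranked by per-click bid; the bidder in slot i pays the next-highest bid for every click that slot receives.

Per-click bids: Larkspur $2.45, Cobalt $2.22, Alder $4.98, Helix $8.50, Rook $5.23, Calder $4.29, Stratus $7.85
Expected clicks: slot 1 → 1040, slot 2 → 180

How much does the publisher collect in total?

Sorting advertisers: $8.50 (Helix) > $7.85 (Stratus) > $5.23 (Rook) > …
Slot 1: Helix pays $7.85 × 1040 = $8164.00
Slot 2: Stratus pays $5.23 × 180 = $941.40
Total = $9105.40

Total revenue: $9105.40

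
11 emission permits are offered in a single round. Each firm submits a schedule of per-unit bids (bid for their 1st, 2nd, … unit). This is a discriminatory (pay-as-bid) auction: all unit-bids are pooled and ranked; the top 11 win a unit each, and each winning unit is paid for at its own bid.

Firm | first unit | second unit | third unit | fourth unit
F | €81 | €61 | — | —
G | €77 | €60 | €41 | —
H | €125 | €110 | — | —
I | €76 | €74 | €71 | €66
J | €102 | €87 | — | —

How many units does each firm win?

F 2, G 1, H 2, I 4, J 2

All unit-bids, highest first — top 11: 125 (H-1), 110 (H-2), 102 (J-1), 87 (J-2), 81 (F-1), 77 (G-1), 76 (I-1), 74 (I-2), 71 (I-3), 66 (I-4), 61 (F-2)
Next rejected bid: €60 (not a price — pay-as-bid).
Allocation: F 2, G 1, H 2, I 4, J 2.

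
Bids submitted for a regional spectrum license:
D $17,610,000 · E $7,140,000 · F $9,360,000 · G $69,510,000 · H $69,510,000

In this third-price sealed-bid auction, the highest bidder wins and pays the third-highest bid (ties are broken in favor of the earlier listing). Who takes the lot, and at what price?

Rule: the highest bidder wins and pays the third-highest bid.
Sorting bids: 69,510,000 (G) > 69,510,000 (H) > 17,610,000 (D) > 9,360,000 (F) > 7,140,000 (E)
G and H tie at $69,510,000; tie-break gives it to G.
G is highest; pays the third-highest bid, $17,610,000.

G pays $17,610,000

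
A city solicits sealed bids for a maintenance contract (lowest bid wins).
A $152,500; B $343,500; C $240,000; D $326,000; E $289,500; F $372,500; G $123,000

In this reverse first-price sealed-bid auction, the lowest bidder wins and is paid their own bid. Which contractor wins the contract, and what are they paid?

Reverse first-price sealed-bid auction: the lowest bidder wins and is paid their own bid.
Bids in order: 123,000 (G) < 152,500 (A) < 240,000 (C) < 289,500 (E) < 326,000 (D) < 343,500 (B) < …
G has the lowest bid and is paid exactly that: $123,000.

G is paid $123,000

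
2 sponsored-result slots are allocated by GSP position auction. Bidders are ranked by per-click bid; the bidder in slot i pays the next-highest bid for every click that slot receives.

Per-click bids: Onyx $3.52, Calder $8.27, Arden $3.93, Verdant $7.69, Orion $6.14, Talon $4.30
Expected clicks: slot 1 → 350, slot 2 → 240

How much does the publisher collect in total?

Per-click bids in order: $8.27 (Calder) > $7.69 (Verdant) > $6.14 (Orion) > …
Slot 1: Calder pays $7.69 × 350 = $2691.50
Slot 2: Verdant pays $6.14 × 240 = $1473.60
Total = $4165.10

Total revenue: $4165.10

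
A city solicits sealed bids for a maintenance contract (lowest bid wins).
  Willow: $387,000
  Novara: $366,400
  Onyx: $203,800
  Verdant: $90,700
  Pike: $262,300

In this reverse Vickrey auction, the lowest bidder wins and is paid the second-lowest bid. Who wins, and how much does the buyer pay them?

Verdant is paid $203,800

Reverse Vickrey auction: the lowest bidder wins and is paid the second-lowest bid.
Sorting bids: 90,700 (Verdant) < 203,800 (Onyx) < 262,300 (Pike) < 366,400 (Novara) < 387,000 (Willow)
Verdant is lowest; is paid the second-lowest bid, $203,800.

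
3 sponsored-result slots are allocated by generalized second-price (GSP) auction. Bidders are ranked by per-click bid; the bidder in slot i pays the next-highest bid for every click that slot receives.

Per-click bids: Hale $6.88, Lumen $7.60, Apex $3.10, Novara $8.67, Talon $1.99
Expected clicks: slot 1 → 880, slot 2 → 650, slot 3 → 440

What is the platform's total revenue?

Ranked by bid: $8.67 (Novara) > $7.60 (Lumen) > $6.88 (Hale) > $3.10 (Apex) > …
Slot 1: Novara pays $7.60 × 880 = $6688.00
Slot 2: Lumen pays $6.88 × 650 = $4472.00
Slot 3: Hale pays $3.10 × 440 = $1364.00
Total = $12524.00

Total revenue: $12524.00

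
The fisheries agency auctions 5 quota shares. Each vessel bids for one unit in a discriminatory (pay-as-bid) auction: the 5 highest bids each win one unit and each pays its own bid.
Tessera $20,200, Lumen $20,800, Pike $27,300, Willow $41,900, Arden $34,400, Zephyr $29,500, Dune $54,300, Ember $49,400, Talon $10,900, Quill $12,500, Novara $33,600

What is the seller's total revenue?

Total revenue: $213,600

Ordering the bids: 54,300 (Dune), 49,400 (Ember), 41,900 (Willow), 34,400 (Arden), 33,600 (Novara), 29,500 (Zephyr), 27,300 (Pike), …
Winners (5 units): Dune, Ember, Willow, Arden, Novara.
Total revenue = 54,300 + 49,400 + 41,900 + 34,400 + 33,600 = $213,600.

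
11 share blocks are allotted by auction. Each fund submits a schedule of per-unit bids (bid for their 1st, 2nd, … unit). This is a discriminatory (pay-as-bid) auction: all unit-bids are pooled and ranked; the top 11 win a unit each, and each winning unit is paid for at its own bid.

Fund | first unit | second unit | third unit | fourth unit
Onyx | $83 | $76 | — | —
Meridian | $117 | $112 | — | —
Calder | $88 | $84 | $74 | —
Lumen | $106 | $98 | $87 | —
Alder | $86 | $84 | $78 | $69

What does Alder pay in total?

Alder pays $248

Pooled unit-bids ranked (top 11): 117 (Meridian-1), 112 (Meridian-2), 106 (Lumen-1), 98 (Lumen-2), 88 (Calder-1), 87 (Lumen-3), 86 (Alder-1), 84 (Calder-2), 84 (Alder-2), 83 (Onyx-1), 78 (Alder-3)
Next rejected bid: $76 (not a price — pay-as-bid).
Alder's winning unit-bids: 86 + 84 + 78 = $248.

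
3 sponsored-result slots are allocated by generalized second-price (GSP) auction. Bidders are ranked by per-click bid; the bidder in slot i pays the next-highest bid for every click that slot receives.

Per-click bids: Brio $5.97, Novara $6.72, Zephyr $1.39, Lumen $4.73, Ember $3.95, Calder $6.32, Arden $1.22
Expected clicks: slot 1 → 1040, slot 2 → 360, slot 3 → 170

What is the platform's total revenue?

Ranked by bid: $6.72 (Novara) > $6.32 (Calder) > $5.97 (Brio) > $4.73 (Lumen) > …
Slot 1: Novara pays $6.32 × 1040 = $6572.80
Slot 2: Calder pays $5.97 × 360 = $2149.20
Slot 3: Brio pays $4.73 × 170 = $804.10
Total = $9526.10

Total revenue: $9526.10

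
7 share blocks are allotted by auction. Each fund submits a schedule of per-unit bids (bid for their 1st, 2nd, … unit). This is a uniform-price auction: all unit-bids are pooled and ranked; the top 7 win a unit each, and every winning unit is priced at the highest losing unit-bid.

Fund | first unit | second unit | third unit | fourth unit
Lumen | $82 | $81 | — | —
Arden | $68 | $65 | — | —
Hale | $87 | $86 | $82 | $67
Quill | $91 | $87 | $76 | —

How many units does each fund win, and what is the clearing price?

Hale 3, Lumen 2, Quill 2; clearing price $76

Pooled unit-bids ranked (top 7): 91 (Quill-1), 87 (Hale-1), 87 (Quill-2), 86 (Hale-2), 82 (Lumen-1), 82 (Hale-3), 81 (Lumen-2)
First bid not allocated: $76.
Allocation: Hale 3, Lumen 2, Quill 2.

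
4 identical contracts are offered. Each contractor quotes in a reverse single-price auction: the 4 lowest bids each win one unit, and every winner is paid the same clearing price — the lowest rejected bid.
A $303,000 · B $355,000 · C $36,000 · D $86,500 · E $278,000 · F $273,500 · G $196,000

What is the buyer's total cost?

Total cost: $1,112,000

Ordering the bids: 36,000 (C), 86,500 (D), 196,000 (G), 273,500 (F), 278,000 (E), 303,000 (A), …
Lowest 4: C, D, G, F.
Clearing price = lowest rejected bid = $278,000.
Total cost = 4 × $278,000 = $1,112,000.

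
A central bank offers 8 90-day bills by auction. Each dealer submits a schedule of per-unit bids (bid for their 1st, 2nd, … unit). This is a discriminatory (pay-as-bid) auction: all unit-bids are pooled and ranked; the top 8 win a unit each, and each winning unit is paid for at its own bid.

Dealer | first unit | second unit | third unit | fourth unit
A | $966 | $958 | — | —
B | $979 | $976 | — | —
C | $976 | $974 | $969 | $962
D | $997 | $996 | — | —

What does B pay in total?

Merging the schedules and taking the best 8: 997 (D-1), 996 (D-2), 979 (B-1), 976 (B-2), 976 (C-1), 974 (C-2), 969 (C-3), 966 (A-1)
Next rejected bid: $962 (not a price — pay-as-bid).
B's winning unit-bids: 979 + 976 = $1,955.

B pays $1,955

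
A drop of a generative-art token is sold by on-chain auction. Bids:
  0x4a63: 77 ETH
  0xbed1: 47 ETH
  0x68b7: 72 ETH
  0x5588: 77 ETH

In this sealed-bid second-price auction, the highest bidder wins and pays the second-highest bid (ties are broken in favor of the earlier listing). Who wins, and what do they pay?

Sorting bids: 77 (0x4a63) > 77 (0x5588) > 72 (0x68b7) > 47 (0xbed1)
Tie at 77 ETH → 0x4a63 wins by tie-break.
0x4a63 wins with the highest bid; price is set by the runner-up at 77 ETH.

0x4a63 pays 77 ETH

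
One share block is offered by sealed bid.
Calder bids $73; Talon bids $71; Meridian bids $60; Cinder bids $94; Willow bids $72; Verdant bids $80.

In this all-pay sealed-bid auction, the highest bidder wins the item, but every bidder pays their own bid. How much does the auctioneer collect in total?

Total revenue: $450

All-pay sealed-bid auction: the highest bidder wins the item, but every bidder pays their own bid.
Bids ranked: 94 (Cinder) > 80 (Verdant) > 73 (Calder) > 72 (Willow) > 71 (Talon) > 60 (Meridian)
Cinder wins with the top bid; all bids are sunk regardless.
Every bidder forfeits their bid regardless of winning.
Revenue = 73 + 71 + 60 + 94 + 72 + 80 = $450.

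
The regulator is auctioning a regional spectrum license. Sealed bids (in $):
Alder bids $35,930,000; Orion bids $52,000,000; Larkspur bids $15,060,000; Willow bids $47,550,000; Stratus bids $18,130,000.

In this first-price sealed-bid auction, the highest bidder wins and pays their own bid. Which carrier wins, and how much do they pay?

Orion pays $52,000,000

Bids in order: 52,000,000 (Orion) > 47,550,000 (Willow) > 35,930,000 (Alder) > 18,130,000 (Stratus) > 15,060,000 (Larkspur)
First-price: Orion pays what they bid, $52,000,000.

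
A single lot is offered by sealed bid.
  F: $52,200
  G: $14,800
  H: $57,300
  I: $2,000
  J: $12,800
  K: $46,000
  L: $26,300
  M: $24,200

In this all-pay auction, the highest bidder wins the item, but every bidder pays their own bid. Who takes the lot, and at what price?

H pays $57,300

Rule: the highest bidder wins the item, but every bidder pays their own bid.
Bids ranked: 57,300 (H) > 52,200 (F) > 46,000 (K) > 26,300 (L) > 24,200 (M) > 14,800 (G) > …
H wins with the top bid; all bids are sunk regardless.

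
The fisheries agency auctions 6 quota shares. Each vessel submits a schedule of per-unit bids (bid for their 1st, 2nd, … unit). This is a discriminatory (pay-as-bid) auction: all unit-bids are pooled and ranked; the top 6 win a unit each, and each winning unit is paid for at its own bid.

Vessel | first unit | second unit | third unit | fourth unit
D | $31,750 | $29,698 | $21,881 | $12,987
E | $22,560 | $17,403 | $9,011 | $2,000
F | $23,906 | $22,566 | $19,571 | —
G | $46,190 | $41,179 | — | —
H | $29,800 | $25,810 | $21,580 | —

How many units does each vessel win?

D 2, G 2, H 2

Merging the schedules and taking the best 6: 46,190 (G-1), 41,179 (G-2), 31,750 (D-1), 29,800 (H-1), 29,698 (D-2), 25,810 (H-2)
Next rejected bid: $23,906 (not a price — pay-as-bid).
Allocation: D 2, G 2, H 2.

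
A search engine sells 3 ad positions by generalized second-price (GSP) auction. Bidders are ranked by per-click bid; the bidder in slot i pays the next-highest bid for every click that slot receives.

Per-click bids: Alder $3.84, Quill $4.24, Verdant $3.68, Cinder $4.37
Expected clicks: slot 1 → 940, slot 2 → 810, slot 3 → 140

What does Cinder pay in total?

Cinder pays $3985.60

Sorting advertisers: $4.37 (Cinder) > $4.24 (Quill) > $3.84 (Alder) > $3.68 (Verdant)
Cinder holds slot 1 → pays next bid $4.24 × 940 clicks = $3985.60.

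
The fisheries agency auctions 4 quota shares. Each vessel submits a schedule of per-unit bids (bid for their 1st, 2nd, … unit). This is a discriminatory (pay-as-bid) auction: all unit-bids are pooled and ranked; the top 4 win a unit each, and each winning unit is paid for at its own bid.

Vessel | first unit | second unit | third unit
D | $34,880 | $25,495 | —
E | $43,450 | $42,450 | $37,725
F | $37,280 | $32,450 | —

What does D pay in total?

D pays $0

All unit-bids, highest first — top 4: 43,450 (E-1), 42,450 (E-2), 37,725 (E-3), 37,280 (F-1)
Next rejected bid: $34,880 (not a price — pay-as-bid).
D wins no units.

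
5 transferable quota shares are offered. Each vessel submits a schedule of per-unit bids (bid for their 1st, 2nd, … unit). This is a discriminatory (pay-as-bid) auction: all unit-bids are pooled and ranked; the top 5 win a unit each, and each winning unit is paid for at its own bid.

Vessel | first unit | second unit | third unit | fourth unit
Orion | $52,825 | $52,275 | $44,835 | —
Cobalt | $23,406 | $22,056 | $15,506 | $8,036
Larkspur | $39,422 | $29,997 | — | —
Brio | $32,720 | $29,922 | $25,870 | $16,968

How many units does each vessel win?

All unit-bids, highest first — top 5: 52,825 (Orion-1), 52,275 (Orion-2), 44,835 (Orion-3), 39,422 (Larkspur-1), 32,720 (Brio-1)
Next rejected bid: $29,997 (not a price — pay-as-bid).
Allocation: Brio 1, Larkspur 1, Orion 3.

Brio 1, Larkspur 1, Orion 3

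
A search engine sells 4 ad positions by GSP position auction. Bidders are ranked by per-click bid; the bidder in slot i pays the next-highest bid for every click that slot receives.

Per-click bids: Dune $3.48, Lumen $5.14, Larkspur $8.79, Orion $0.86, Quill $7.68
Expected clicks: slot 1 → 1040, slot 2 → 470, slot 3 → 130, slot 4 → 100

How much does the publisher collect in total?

Ranked by bid: $8.79 (Larkspur) > $7.68 (Quill) > $5.14 (Lumen) > $3.48 (Dune) > $0.86 (Orion)
Slot 1: Larkspur pays $7.68 × 1040 = $7987.20
Slot 2: Quill pays $5.14 × 470 = $2415.80
Slot 3: Lumen pays $3.48 × 130 = $452.40
Slot 4: Dune pays $0.86 × 100 = $86.00
Total = $10941.40

Total revenue: $10941.40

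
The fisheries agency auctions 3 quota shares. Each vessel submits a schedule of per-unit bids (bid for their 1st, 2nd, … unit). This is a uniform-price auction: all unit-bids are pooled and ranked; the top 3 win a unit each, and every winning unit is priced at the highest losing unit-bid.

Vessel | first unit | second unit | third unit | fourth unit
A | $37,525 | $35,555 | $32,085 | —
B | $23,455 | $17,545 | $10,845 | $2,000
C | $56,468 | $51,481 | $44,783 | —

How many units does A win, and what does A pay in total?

Pooled unit-bids ranked (top 3): 56,468 (C-1), 51,481 (C-2), 44,783 (C-3)
Highest rejected unit-bid = $37,525.
A wins 0 unit(s) at $37,525 each.

A: 0 units, pays $0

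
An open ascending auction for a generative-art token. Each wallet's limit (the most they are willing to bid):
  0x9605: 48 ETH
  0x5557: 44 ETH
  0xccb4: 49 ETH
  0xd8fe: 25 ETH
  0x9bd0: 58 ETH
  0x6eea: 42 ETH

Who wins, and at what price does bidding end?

0x9bd0 wins at 49 ETH

Sorting limits: 58 (0x9bd0) > 49 (0xccb4) > 48 (0x9605) > 44 (0x5557) > 42 (0x6eea) > 25 (0xd8fe)
Once the price passes 49 ETH, only 0x9bd0 is left; the hammer falls at 0xccb4's limit of 49 ETH.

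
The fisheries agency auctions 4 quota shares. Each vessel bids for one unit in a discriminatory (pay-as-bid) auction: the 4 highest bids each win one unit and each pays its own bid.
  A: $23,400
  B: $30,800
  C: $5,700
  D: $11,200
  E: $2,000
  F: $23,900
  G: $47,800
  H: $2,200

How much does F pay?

F pays $23,900

Ordering the bids: 47,800 (G), 30,800 (B), 23,900 (F), 23,400 (A), 11,200 (D), 5,700 (C), …
The 4 highest are G, B, F, A.
F wins → own bid $23,900.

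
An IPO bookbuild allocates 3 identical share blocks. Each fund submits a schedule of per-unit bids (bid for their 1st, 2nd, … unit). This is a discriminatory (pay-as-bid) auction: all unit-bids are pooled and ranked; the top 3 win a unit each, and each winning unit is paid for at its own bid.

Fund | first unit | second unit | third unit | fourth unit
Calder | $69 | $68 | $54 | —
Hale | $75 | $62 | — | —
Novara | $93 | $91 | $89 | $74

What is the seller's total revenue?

Pooled unit-bids ranked (top 3): 93 (Novara-1), 91 (Novara-2), 89 (Novara-3)
Next rejected bid: $75 (not a price — pay-as-bid).
Each winning unit pays its own bid.
Revenue = 93 + 91 + 89 = $273.

Total revenue: $273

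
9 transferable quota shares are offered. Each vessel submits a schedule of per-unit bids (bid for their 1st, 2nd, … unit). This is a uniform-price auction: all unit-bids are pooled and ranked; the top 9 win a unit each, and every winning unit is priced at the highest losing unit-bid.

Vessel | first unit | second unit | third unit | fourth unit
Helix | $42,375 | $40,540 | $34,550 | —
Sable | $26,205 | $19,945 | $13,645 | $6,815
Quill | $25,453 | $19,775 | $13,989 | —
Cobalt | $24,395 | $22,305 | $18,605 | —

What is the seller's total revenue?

Total revenue: $167,445

All unit-bids, highest first — top 9: 42,375 (Helix-1), 40,540 (Helix-2), 34,550 (Helix-3), 26,205 (Sable-1), 25,453 (Quill-1), 24,395 (Cobalt-1), 22,305 (Cobalt-2), 19,945 (Sable-2), 19,775 (Quill-2)
The (k+1)-th unit-bid is $18,605.
Allocation: Cobalt 2, Helix 3, Quill 2, Sable 2. Every unit priced at $18,605.
Revenue = 9 × 18,605 = $167,445.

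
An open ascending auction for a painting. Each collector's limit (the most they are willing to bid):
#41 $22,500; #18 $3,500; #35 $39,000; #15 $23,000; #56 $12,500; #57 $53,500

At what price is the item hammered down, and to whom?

Limits ranked: 53,500 (#57) > 39,000 (#35) > 23,000 (#15) > 22,500 (#41) > 12,500 (#56) > 3,500 (#18)
Once the price passes $39,000, only #57 is left; the hammer falls at #35's limit of $39,000.

#57 wins at $39,000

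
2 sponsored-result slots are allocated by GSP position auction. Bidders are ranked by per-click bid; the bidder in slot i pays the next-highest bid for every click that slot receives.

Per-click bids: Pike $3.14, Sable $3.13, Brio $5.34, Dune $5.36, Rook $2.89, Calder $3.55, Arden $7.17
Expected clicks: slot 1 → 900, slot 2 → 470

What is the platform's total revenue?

Total revenue: $7333.80

Ranked by bid: $7.17 (Arden) > $5.36 (Dune) > $5.34 (Brio) > …
Slot 1: Arden pays $5.36 × 900 = $4824.00
Slot 2: Dune pays $5.34 × 470 = $2509.80
Total = $7333.80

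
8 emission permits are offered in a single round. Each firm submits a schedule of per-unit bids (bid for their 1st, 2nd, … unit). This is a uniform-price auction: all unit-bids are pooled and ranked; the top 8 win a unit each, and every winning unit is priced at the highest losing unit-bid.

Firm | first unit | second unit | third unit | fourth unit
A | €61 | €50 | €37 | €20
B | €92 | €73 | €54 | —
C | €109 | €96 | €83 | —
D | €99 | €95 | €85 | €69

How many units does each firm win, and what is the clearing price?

All unit-bids, highest first — top 8: 109 (C-1), 99 (D-1), 96 (C-2), 95 (D-2), 92 (B-1), 85 (D-3), 83 (C-3), 73 (B-2)
First bid not allocated: €69.
Allocation: B 2, C 3, D 3.

B 2, C 3, D 3; clearing price €69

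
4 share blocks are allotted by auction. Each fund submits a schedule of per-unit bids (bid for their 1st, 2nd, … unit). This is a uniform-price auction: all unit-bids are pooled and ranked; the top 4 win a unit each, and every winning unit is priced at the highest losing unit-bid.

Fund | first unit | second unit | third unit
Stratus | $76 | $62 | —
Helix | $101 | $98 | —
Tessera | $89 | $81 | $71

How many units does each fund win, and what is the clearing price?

Helix 2, Tessera 2; clearing price $76

Pooled unit-bids ranked (top 4): 101 (Helix-1), 98 (Helix-2), 89 (Tessera-1), 81 (Tessera-2)
Highest rejected unit-bid = $76.
Allocation: Helix 2, Tessera 2.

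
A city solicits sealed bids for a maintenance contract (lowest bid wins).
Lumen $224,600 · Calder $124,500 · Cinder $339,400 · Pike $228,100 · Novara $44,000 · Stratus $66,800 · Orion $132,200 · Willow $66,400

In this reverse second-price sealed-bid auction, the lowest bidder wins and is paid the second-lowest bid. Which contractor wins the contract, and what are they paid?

Reverse second-price sealed-bid auction: the lowest bidder wins and is paid the second-lowest bid.
Sorting bids: 44,000 (Novara) < 66,400 (Willow) < 66,800 (Stratus) < 124,500 (Calder) < 132,200 (Orion) < 224,600 (Lumen) < …
Novara is lowest; is paid the second-lowest bid, $66,400.

Novara is paid $66,400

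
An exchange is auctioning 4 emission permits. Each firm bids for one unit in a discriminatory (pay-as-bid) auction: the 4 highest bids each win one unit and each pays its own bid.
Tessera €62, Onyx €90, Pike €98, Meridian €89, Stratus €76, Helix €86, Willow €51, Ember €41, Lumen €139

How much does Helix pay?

Sorting: 139 (Lumen), 98 (Pike), 90 (Onyx), 89 (Meridian), 86 (Helix), 76 (Stratus), …
Top 4: Lumen, Pike, Onyx, Meridian.
Helix does not win → €0.

Helix pays €0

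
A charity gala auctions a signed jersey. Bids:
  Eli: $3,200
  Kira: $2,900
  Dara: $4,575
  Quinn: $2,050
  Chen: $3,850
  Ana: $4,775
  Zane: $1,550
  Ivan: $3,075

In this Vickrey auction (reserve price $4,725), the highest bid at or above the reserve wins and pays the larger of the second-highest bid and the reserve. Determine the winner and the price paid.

Vickrey auction (reserve price $4,725): the highest bid at or above the reserve wins and pays the larger of the second-highest bid and the reserve.
Bids ranked: 4,775 (Ana) > 4,575 (Dara) > 3,850 (Chen) > 3,200 (Eli) > 3,075 (Ivan) > 2,900 (Kira) > …
Highest eligible bid: Ana at $4,775.
max(second-highest $4,575, reserve $4,725) = $4,725.

Ana pays $4,725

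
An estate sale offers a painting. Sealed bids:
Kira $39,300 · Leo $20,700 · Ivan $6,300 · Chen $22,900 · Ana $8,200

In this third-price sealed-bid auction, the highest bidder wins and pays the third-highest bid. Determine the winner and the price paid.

Kira pays $20,700

Sorting bids: 39,300 (Kira) > 22,900 (Chen) > 20,700 (Leo) > 8,200 (Ana) > 6,300 (Ivan)
Kira wins; payment is bid #3 in the ranking = $20,700.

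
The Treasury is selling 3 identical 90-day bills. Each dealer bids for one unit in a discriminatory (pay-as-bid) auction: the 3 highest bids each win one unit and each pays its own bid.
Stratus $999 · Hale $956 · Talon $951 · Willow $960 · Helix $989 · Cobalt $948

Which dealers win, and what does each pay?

Stratus $999, Helix $989, Willow $960

Ordering the bids: 999 (Stratus), 989 (Helix), 960 (Willow), 956 (Hale), 951 (Talon), …
Top 3: Stratus, Helix, Willow.
Each winner pays its own bid: Stratus $999, Helix $989, Willow $960.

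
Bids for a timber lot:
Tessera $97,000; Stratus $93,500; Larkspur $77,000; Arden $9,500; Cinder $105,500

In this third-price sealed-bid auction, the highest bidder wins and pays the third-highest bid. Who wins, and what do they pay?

Cinder pays $93,500

Bids in order: 105,500 (Cinder) > 97,000 (Tessera) > 93,500 (Stratus) > 77,000 (Larkspur) > 9,500 (Arden)
Cinder is highest; pays the third-highest bid, $93,500.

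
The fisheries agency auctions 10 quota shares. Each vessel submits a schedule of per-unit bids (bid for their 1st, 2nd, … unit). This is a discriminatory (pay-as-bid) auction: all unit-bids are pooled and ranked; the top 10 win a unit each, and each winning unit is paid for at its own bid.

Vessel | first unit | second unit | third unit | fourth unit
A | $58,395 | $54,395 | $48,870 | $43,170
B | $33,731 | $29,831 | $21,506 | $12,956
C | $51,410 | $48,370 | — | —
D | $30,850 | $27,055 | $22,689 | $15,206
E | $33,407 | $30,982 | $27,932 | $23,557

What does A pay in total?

Pooled unit-bids ranked (top 10): 58,395 (A-1), 54,395 (A-2), 51,410 (C-1), 48,870 (A-3), 48,370 (C-2), 43,170 (A-4), 33,731 (B-1), 33,407 (E-1), 30,982 (E-2), 30,850 (D-1)
Next rejected bid: $29,831 (not a price — pay-as-bid).
A's winning unit-bids: 58,395 + 54,395 + 48,870 + 43,170 = $204,830.

A pays $204,830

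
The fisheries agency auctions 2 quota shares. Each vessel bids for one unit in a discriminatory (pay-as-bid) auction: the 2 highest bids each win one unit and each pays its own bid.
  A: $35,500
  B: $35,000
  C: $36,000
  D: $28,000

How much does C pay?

Bids ranked high→low: 36,000 (C), 35,500 (A), 35,000 (B), 28,000 (D)
The 2 highest are C, A.
C wins → own bid $36,000.

C pays $36,000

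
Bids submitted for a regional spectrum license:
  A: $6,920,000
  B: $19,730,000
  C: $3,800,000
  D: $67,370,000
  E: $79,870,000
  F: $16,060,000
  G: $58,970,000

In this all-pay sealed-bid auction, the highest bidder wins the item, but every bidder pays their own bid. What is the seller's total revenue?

Total revenue: $252,720,000

Rule: the highest bidder wins the item, but every bidder pays their own bid.
Sorting bids: 79,870,000 (E) > 67,370,000 (D) > 58,970,000 (G) > 19,730,000 (B) > 16,060,000 (F) > 6,920,000 (A) > …
E wins with the top bid; all bids are sunk regardless.
Every bidder forfeits their bid regardless of winning.
Revenue = 6,920,000 + 19,730,000 + 3,800,000 + 67,370,000 + 79,870,000 + 16,060,000 + 58,970,000 = $252,720,000.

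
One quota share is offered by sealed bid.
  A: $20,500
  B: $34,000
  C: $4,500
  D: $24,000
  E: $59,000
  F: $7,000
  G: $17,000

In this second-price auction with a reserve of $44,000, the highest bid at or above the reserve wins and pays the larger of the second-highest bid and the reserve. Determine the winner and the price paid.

Second-price auction with a reserve of $44,000: the highest bid at or above the reserve wins and pays the larger of the second-highest bid and the reserve.
Bids in order: 59,000 (E) > 34,000 (B) > 24,000 (D) > 20,500 (A) > 17,000 (G) > 7,000 (F) > …
Highest eligible bid: E at $59,000.
Second-highest bid $34,000 is below the reserve $44,000, so the reserve binds → payment $44,000.

E pays $44,000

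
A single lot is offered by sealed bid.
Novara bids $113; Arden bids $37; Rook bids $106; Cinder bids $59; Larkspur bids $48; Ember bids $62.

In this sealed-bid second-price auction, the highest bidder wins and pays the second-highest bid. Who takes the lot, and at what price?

Sorting bids: 113 (Novara) > 106 (Rook) > 62 (Ember) > 59 (Cinder) > 48 (Larkspur) > 37 (Arden)
Novara wins with the highest bid; price is set by the runner-up at $106.

Novara pays $106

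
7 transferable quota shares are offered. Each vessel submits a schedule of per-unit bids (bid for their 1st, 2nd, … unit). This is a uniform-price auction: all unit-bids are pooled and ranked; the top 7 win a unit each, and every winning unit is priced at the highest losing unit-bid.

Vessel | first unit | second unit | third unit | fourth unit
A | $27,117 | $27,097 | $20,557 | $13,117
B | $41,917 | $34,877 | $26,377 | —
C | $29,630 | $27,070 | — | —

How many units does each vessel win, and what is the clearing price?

All unit-bids, highest first — top 7: 41,917 (B-1), 34,877 (B-2), 29,630 (C-1), 27,117 (A-1), 27,097 (A-2), 27,070 (C-2), 26,377 (B-3)
Highest rejected unit-bid = $20,557.
Allocation: A 2, B 3, C 2.

A 2, B 3, C 2; clearing price $20,557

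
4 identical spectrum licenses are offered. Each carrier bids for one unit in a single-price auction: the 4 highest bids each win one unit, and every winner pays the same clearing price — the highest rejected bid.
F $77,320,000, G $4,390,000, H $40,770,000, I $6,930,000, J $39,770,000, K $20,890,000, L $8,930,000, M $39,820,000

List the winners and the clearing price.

F, H, M, J; each pays $20,890,000

Ordering the bids: 77,320,000 (F), 40,770,000 (H), 39,820,000 (M), 39,770,000 (J), 20,890,000 (K), 8,930,000 (L), …
Winners (4 units): F, H, M, J.
First losing bid is K's $20,890,000, which sets the uniform price.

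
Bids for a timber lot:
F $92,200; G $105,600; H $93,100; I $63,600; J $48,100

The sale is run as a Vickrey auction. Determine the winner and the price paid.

Bids in order: 105,600 (G) > 93,100 (H) > 92,200 (F) > 63,600 (I) > 48,100 (J)
G wins with the highest bid; price is set by the runner-up at $93,100.

G pays $93,100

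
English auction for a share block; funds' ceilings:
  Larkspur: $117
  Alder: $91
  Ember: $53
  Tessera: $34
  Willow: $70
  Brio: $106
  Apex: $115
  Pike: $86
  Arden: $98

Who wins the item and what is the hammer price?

Larkspur wins at $115

Limits ranked: 117 (Larkspur) > 115 (Apex) > 106 (Brio) > 98 (Arden) > 91 (Alder) > 86 (Pike) > …
Once the price passes $115, only Larkspur is left; the hammer falls at Apex's limit of $115.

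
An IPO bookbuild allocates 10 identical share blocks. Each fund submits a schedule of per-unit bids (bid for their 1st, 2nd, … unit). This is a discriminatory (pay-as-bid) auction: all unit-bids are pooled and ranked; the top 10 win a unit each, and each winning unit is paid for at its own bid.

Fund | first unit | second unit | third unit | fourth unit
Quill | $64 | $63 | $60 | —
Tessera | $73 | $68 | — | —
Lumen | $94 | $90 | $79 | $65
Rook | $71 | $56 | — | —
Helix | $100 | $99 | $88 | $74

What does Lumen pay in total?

Lumen pays $263

Merging the schedules and taking the best 10: 100 (Helix-1), 99 (Helix-2), 94 (Lumen-1), 90 (Lumen-2), 88 (Helix-3), 79 (Lumen-3), 74 (Helix-4), 73 (Tessera-1), 71 (Rook-1), 68 (Tessera-2)
Next rejected bid: $65 (not a price — pay-as-bid).
Lumen's winning unit-bids: 94 + 90 + 79 = $263.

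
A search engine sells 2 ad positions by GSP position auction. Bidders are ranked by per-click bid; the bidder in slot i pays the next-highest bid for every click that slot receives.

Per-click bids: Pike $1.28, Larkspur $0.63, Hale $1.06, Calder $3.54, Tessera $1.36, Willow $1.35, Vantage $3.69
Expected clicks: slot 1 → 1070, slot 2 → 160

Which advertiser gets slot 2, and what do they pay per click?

Sorting advertisers: $3.69 (Vantage) > $3.54 (Calder) > $1.36 (Tessera) > …
Slot 2 goes to the second-ranked bidder, Calder, who pays the next bid down: $1.36/click.

Calder; $1.36 per click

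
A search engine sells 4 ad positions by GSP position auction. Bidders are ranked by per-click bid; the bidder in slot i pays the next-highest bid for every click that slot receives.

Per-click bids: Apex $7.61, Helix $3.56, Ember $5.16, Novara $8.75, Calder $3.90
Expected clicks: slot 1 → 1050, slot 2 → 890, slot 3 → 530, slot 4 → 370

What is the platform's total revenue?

Total revenue: $15967.10

Per-click bids in order: $8.75 (Novara) > $7.61 (Apex) > $5.16 (Ember) > $3.90 (Calder) > $3.56 (Helix)
Slot 1: Novara pays $7.61 × 1050 = $7990.50
Slot 2: Apex pays $5.16 × 890 = $4592.40
Slot 3: Ember pays $3.90 × 530 = $2067.00
Slot 4: Calder pays $3.56 × 370 = $1317.20
Total = $15967.10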